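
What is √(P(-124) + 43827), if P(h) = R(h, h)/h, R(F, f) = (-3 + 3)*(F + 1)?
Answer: √43827 ≈ 209.35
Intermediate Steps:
R(F, f) = 0 (R(F, f) = 0*(1 + F) = 0)
P(h) = 0 (P(h) = 0/h = 0)
√(P(-124) + 43827) = √(0 + 43827) = √43827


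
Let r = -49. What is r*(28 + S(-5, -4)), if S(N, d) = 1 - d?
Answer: -1617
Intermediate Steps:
r*(28 + S(-5, -4)) = -49*(28 + (1 - 1*(-4))) = -49*(28 + (1 + 4)) = -49*(28 + 5) = -49*33 = -1617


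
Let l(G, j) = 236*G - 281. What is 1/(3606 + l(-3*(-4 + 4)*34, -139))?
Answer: 1/3325 ≈ 0.00030075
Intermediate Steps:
l(G, j) = -281 + 236*G
1/(3606 + l(-3*(-4 + 4)*34, -139)) = 1/(3606 + (-281 + 236*(-3*(-4 + 4)*34))) = 1/(3606 + (-281 + 236*(-3*0*34))) = 1/(3606 + (-281 + 236*(0*34))) = 1/(3606 + (-281 + 236*0)) = 1/(3606 + (-281 + 0)) = 1/(3606 - 281) = 1/3325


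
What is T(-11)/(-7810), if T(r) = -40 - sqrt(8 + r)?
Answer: 4/781 + I*sqrt(3)/7810 ≈ 0.0051216 + 0.00022177*I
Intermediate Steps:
T(-11)/(-7810) = (-40 - sqrt(8 - 11))/(-7810) = (-40 - sqrt(-3))*(-1/7810) = (-40 - I*sqrt(3))*(-1/7810) = 4/781 + I*sqrt(3)/7810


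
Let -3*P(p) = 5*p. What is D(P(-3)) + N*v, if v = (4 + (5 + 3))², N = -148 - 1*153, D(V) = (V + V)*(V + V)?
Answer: -43244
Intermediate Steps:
P(p) = -5*p/3
D(V) = 4*V² (D(V) = (2*V)*(2*V) = 4*V²)
N = -301 (N = -148 - 153 = -301)
v = 144 (v = (4 + 8)² = 12² = 144)
D(P(-3)) + N*v = 4*(-5/3*(-3))² - 301*144 = 4*5² - 43344 = 4*25 - 43344 = 100 - 43344 = -43244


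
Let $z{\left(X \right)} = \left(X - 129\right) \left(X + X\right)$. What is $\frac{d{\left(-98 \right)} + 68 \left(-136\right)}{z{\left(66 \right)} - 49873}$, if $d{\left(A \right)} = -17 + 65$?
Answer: $\frac{9200}{58189} \approx 0.15811$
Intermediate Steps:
$z{\left(X \right)} = 2 X \left(-129 + X\right)$ ($z{\left(X \right)} = \left(-129 + X\right) 2 X = 2 X \left(-129 + X\right)$)
$d{\left(A \right)} = 48$
$\frac{d{\left(-98 \right)} + 68 \left(-136\right)}{z{\left(66 \right)} - 49873} = \frac{48 + 68 \left(-136\right)}{2 \cdot 66 \left(-129 + 66\right) - 49873} = \frac{48 - 9248}{2 \cdot 66 \left(-63\right) - 49873} = - \frac{9200}{-8316 - 49873} = - \frac{9200}{-58189} = \left(-9200\right) \left(- \frac{1}{58189}\right) = \frac{9200}{58189}$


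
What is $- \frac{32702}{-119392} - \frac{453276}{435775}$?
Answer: $- \frac{19933407071}{26014024400} \approx -0.76626$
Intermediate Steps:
$- \frac{32702}{-119392} - \frac{453276}{435775} = \left(-32702\right) \left(- \frac{1}{119392}\right) - \frac{453276}{435775} = \frac{16351}{59696} - \frac{453276}{435775} = - \frac{19933407071}{26014024400}$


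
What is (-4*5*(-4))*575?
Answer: 46000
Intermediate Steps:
(-4*5*(-4))*575 = -20*(-4)*575 = 80*575 = 46000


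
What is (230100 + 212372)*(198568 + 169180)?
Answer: 162718193056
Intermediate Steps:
(230100 + 212372)*(198568 + 169180) = 442472*367748 = 162718193056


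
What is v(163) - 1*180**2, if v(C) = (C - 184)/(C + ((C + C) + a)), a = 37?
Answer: -17042421/526 ≈ -32400.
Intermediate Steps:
v(C) = (-184 + C)/(37 + 3*C) (v(C) = (C - 184)/(C + ((C + C) + 37)) = (-184 + C)/(C + (2*C + 37)) = (-184 + C)/(C + (37 + 2*C)) = (-184 + C)/(37 + 3*C))
v(163) - 1*180**2 = (-184 + 163)/(37 + 3*163) - 1*180**2 = -21/(37 + 489) - 1*32400 = -21/526 - 32400 = -17042421/526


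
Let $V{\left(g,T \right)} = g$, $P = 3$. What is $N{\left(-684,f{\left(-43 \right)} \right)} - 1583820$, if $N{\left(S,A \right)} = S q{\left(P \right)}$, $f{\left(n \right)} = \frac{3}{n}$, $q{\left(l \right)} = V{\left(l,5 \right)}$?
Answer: $-1585872$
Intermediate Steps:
$q{\left(l \right)} = l$
$N{\left(S,A \right)} = 3 S$ ($N{\left(S,A \right)} = S 3 = 3 S$)
$N{\left(-684,f{\left(-43 \right)} \right)} - 1583820 = 3 \left(-684\right) - 1583820 = -2052 - 1583820 = -1585872$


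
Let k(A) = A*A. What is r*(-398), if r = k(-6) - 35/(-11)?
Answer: -171538/11 ≈ -15594.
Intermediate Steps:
k(A) = A²
r = 431/11 (r = (-6)² - 35/(-11) = 36 - 35*(-1/11) = 36 + 35/11 = 431/11 ≈ 39.182)
r*(-398) = (431/11)*(-398) = -171538/11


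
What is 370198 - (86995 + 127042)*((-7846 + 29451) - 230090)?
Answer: 44623874143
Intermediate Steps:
370198 - (86995 + 127042)*((-7846 + 29451) - 230090) = 370198 - 214037*(21605 - 230090) = 370198 - 214037*(-208485) = 370198 - 1*(-44623503945) = 370198 + 44623503945 = 44623874143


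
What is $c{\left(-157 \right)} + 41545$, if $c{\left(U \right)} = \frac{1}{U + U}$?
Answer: $\frac{13045129}{314} \approx 41545.0$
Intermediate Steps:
$c{\left(U \right)} = \frac{1}{2 U}$
$c{\left(-157 \right)} + 41545 = \frac{1}{2 \left(-157\right)} + 41545 = \frac{1}{2} \left(- \frac{1}{157}\right) + 41545 = - \frac{1}{314} + 41545 = \frac{13045129}{314}$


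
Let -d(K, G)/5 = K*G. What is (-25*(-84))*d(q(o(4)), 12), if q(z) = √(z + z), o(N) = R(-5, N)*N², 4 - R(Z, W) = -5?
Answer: -1512000*√2 ≈ -2.1383e+6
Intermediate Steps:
R(Z, W) = 9 (R(Z, W) = 4 - 1*(-5) = 4 + 5 = 9)
o(N) = 9*N²
q(z) = √2*√z (q(z) = √(2*z) = √2*√z)
d(K, G) = -5*G*K (d(K, G) = -5*K*G = -5*G*K)
(-25*(-84))*d(q(o(4)), 12) = (-25*(-84))*(-5*12*√2*√(9*4²)) = 2100*(-5*12*√2*√(9*16)) = 2100*(-5*12*√2*√144) = 2100*(-5*12*√2*12) = 2100*(-5*12*12*√2) = 2100*(-720*√2) = -1512000*√2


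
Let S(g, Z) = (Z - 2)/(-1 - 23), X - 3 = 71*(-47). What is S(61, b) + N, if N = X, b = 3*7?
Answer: -80035/24 ≈ -3334.8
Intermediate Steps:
X = -3334 (X = 3 + 71*(-47) = 3 - 3337 = -3334)
b = 21
S(g, Z) = 1/12 - Z/24 (S(g, Z) = (-2 + Z)/(-24) = (-2 + Z)*(-1/24) = 1/12 - Z/24)
N = -3334
S(61, b) + N = (1/12 - 1/24*21) - 3334 = (1/12 - 7/8) - 3334 = -19/24 - 3334 = -80035/24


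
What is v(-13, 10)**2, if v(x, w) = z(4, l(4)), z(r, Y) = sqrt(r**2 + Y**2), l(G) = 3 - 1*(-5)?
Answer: 80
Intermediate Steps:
l(G) = 8 (l(G) = 3 + 5 = 8)
z(r, Y) = sqrt(Y**2 + r**2)
v(x, w) = 4*sqrt(5) (v(x, w) = sqrt(8**2 + 4**2) = sqrt(64 + 16) = sqrt(80) = 4*sqrt(5))
v(-13, 10)**2 = (4*sqrt(5))**2 = 80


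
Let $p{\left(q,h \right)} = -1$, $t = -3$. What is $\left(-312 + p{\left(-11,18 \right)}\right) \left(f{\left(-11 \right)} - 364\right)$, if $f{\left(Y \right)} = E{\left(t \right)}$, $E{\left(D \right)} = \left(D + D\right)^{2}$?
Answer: $102664$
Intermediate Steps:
$E{\left(D \right)} = 4 D^{2}$ ($E{\left(D \right)} = \left(2 D\right)^{2} = 4 D^{2}$)
$f{\left(Y \right)} = 36$ ($f{\left(Y \right)} = 4 \left(-3\right)^{2} = 4 \cdot 9 = 36$)
$\left(-312 + p{\left(-11,18 \right)}\right) \left(f{\left(-11 \right)} - 364\right) = \left(-312 - 1\right) \left(36 - 364\right) = \left(-313\right) \left(-328\right) = 102664$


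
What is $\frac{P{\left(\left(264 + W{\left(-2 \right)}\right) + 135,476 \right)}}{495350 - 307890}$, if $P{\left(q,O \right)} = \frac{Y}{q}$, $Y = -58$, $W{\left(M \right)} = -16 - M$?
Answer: $- \frac{29}{36086050} \approx -8.0363 \cdot 10^{-7}$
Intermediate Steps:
$P{\left(q,O \right)} = - \frac{58}{q}$
$\frac{P{\left(\left(264 + W{\left(-2 \right)}\right) + 135,476 \right)}}{495350 - 307890} = \frac{\left(-58\right) \frac{1}{\left(264 - 14\right) + 135}}{495350 - 307890} = \frac{\left(-58\right) \frac{1}{\left(264 + \left(-16 + 2\right)\right) + 135}}{495350 - 307890} = \frac{\left(-58\right) \frac{1}{\left(264 - 14\right) + 135}}{187460} = - \frac{58}{250 + 135} \cdot \frac{1}{187460} = - \frac{58}{385} \cdot \frac{1}{187460} = \left(-58\right) \frac{1}{385} \cdot \frac{1}{187460} = \left(- \frac{58}{385}\right) \frac{1}{187460} = - \frac{29}{36086050}$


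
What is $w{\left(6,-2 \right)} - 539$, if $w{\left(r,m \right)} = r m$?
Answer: $-551$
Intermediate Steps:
$w{\left(r,m \right)} = m r$
$w{\left(6,-2 \right)} - 539 = \left(-2\right) 6 - 539 = -12 - 539 = -551$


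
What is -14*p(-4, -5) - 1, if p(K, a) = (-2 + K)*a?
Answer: -421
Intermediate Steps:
p(K, a) = a*(-2 + K)
-14*p(-4, -5) - 1 = -(-70)*(-2 - 4) - 1 = -(-70)*(-6) - 1 = -14*30 - 1 = -420 - 1 = -421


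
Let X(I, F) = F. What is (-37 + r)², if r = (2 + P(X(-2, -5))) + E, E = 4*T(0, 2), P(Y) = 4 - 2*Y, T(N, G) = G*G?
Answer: 25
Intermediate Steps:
T(N, G) = G²
E = 16 (E = 4*2² = 4*4 = 16)
r = 32 (r = (2 + (4 - 2*(-5))) + 16 = (2 + (4 + 10)) + 16 = (2 + 14) + 16 = 16 + 16 = 32)
(-37 + r)² = (-37 + 32)² = (-5)² = 25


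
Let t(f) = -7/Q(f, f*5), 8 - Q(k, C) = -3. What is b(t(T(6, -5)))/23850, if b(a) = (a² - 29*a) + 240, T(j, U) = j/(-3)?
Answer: 15661/1442925 ≈ 0.010854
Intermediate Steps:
Q(k, C) = 11 (Q(k, C) = 8 - 1*(-3) = 8 + 3 = 11)
T(j, U) = -j/3 (T(j, U) = j*(-⅓) = -j/3)
t(f) = -7/11
b(a) = 240 + a² - 29*a
b(t(T(6, -5)))/23850 = (240 + (-7/11)² - 29*(-7/11))/23850 = (240 + 49/121 + 203/11)*(1/23850) = (31322/121)*(1/23850) = 15661/1442925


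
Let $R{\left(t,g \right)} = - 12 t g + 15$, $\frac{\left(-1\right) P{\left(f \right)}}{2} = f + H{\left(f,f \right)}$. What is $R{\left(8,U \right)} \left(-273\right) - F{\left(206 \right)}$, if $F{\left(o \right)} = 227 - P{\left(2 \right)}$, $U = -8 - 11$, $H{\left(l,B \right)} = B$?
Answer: $-502282$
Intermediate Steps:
$P{\left(f \right)} = - 4 f$ ($P{\left(f \right)} = - 2 \left(f + f\right) = - 2 \cdot 2 f = - 4 f$)
$U = -19$ ($U = -8 - 11 = -19$)
$R{\left(t,g \right)} = 15 - 12 g t$ ($R{\left(t,g \right)} = - 12 g t + 15 = 15 - 12 g t$)
$F{\left(o \right)} = 235$ ($F{\left(o \right)} = 227 - \left(-4\right) 2 = 227 - -8 = 227 + 8 = 235$)
$R{\left(8,U \right)} \left(-273\right) - F{\left(206 \right)} = \left(15 - \left(-228\right) 8\right) \left(-273\right) - 235 = \left(15 + 1824\right) \left(-273\right) - 235 = 1839 \left(-273\right) - 235 = -502047 - 235 = -502282$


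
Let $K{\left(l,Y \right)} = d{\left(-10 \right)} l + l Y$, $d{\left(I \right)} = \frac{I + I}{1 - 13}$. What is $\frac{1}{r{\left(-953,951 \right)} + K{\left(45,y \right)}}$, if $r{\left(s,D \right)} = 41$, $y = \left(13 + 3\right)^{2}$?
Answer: $\frac{1}{11636} \approx 8.594 \cdot 10^{-5}$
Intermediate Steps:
$d{\left(I \right)} = - \frac{I}{6}$ ($d{\left(I \right)} = \frac{2 I}{-12} = 2 I \left(- \frac{1}{12}\right) = - \frac{I}{6}$)
$y = 256$ ($y = 16^{2} = 256$)
$K{\left(l,Y \right)} = \frac{5 l}{3} + Y l$ ($K{\left(l,Y \right)} = \left(- \frac{1}{6}\right) \left(-10\right) l + l Y = \frac{5 l}{3} + Y l$)
$\frac{1}{r{\left(-953,951 \right)} + K{\left(45,y \right)}} = \frac{1}{41 + \frac{1}{3} \cdot 45 \left(5 + 3 \cdot 256\right)} = \frac{1}{41 + \frac{1}{3} \cdot 45 \left(5 + 768\right)} = \frac{1}{41 + \frac{1}{3} \cdot 45 \cdot 773} = \frac{1}{41 + 11595} = \frac{1}{11636}$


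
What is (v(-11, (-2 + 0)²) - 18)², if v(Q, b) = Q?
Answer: 841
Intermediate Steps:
(v(-11, (-2 + 0)²) - 18)² = (-11 - 18)² = (-29)² = 841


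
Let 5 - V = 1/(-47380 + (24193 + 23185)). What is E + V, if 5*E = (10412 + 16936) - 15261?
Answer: 24229/10 ≈ 2422.9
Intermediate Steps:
E = 12087/5 (E = ((10412 + 16936) - 15261)/5 = (27348 - 15261)/5 = (⅕)*12087 = 12087/5 ≈ 2417.4)
V = 11/2 (V = 5 - 1/(-47380 + (24193 + 23185)) = 5 - 1/(-47380 + 47378) = 5 - 1/(-2) = 5 - 1*(-½) = 5 + ½ = 11/2 ≈ 5.5000)
E + V = 12087/5 + 11/2 = 24229/10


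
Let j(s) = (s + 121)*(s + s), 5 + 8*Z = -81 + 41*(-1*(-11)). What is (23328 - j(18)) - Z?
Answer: 146227/8 ≈ 18278.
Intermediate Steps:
Z = 365/8 (Z = -5/8 + (-81 + 41*(-1*(-11)))/8 = -5/8 + (-81 + 41*11)/8 = -5/8 + (-81 + 451)/8 = -5/8 + (1/8)*370 = -5/8 + 185/4 = 365/8 ≈ 45.625)
j(s) = 2*s*(121 + s) (j(s) = (121 + s)*(2*s) = 2*s*(121 + s))
(23328 - j(18)) - Z = (23328 - 2*18*(121 + 18)) - 1*365/8 = (23328 - 2*18*139) - 365/8 = (23328 - 1*5004) - 365/8 = (23328 - 5004) - 365/8 = 18324 - 365/8 = 146227/8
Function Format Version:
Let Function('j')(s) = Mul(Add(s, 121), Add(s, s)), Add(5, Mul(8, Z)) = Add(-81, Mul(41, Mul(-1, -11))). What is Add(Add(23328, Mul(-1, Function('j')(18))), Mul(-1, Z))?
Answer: Rational(146227, 8) ≈ 18278.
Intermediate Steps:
Z = Rational(365, 8) (Z = Add(Rational(-5, 8), Mul(Rational(1, 8), Add(-81, Mul(41, Mul(-1, -11))))) = Add(Rational(-5, 8), Mul(Rational(1, 8), Add(-81, Mul(41, 11)))) = Add(Rational(-5, 8), Mul(Rational(1, 8), Add(-81, 451))) = Add(Rational(-5, 8), Mul(Rational(1, 8), 370)) = Add(Rational(-5, 8), Rational(185, 4)) = Rational(365, 8) ≈ 45.625)
Function('j')(s) = Mul(2, s, Add(121, s)) (Function('j')(s) = Mul(Add(121, s), Mul(2, s)) = Mul(2, s, Add(121, s)))
Add(Add(23328, Mul(-1, Function('j')(18))), Mul(-1, Z)) = Add(Add(23328, Mul(-1, Mul(2, 18, Add(121, 18)))), Mul(-1, Rational(365, 8))) = Add(Add(23328, Mul(-1, Mul(2, 18, 139))), Rational(-365, 8)) = Add(Add(23328, Mul(-1, 5004)), Rational(-365, 8)) = Add(Add(23328, -5004), Rational(-365, 8)) = Add(18324, Rational(-365, 8)) = Rational(146227, 8)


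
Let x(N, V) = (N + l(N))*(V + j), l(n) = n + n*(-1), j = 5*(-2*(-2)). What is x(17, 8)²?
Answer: 226576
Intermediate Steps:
j = 20 (j = 5*4 = 20)
l(n) = 0 (l(n) = n - n = 0)
x(N, V) = N*(20 + V) (x(N, V) = (N + 0)*(V + 20) = N*(20 + V))
x(17, 8)² = (17*(20 + 8))² = (17*28)² = 476² = 226576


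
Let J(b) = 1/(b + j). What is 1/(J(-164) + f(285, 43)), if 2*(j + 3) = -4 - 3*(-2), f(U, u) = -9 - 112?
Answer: -166/20087 ≈ -0.0082640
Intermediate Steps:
f(U, u) = -121
j = -2 (j = -3 + (-4 - 3*(-2))/2 = -3 + (-4 + 6)/2 = -3 + (½)*2 = -3 + 1 = -2)
J(b) = 1/(-2 + b) (J(b) = 1/(b - 2) = 1/(-2 + b))
1/(J(-164) + f(285, 43)) = 1/(1/(-2 - 164) - 121) = 1/(1/(-166) - 121) = 1/(-1/166 - 121) = 1/(-20087/166) = -166/20087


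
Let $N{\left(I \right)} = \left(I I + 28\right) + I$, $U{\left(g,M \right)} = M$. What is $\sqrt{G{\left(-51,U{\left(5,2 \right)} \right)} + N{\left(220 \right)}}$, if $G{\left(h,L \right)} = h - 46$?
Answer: $\sqrt{48551} \approx 220.34$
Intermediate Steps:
$G{\left(h,L \right)} = -46 + h$
$N{\left(I \right)} = 28 + I + I^{2}$ ($N{\left(I \right)} = \left(I^{2} + 28\right) + I = \left(28 + I^{2}\right) + I = 28 + I + I^{2}$)
$\sqrt{G{\left(-51,U{\left(5,2 \right)} \right)} + N{\left(220 \right)}} = \sqrt{\left(-46 - 51\right) + \left(28 + 220 + 220^{2}\right)} = \sqrt{-97 + \left(28 + 220 + 48400\right)} = \sqrt{-97 + 48648} = \sqrt{48551}$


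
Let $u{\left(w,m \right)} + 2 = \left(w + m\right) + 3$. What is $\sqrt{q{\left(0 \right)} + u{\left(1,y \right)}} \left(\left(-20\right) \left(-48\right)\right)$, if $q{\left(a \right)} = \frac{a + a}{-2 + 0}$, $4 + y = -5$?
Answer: $960 i \sqrt{7} \approx 2539.9 i$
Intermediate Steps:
$y = -9$ ($y = -4 - 5 = -9$)
$u{\left(w,m \right)} = 1 + m + w$ ($u{\left(w,m \right)} = -2 + \left(\left(w + m\right) + 3\right) = -2 + \left(\left(m + w\right) + 3\right) = -2 + \left(3 + m + w\right) = 1 + m + w$)
$q{\left(a \right)} = - a$ ($q{\left(a \right)} = \frac{2 a}{-2} = 2 a \left(- \frac{1}{2}\right) = - a$)
$\sqrt{q{\left(0 \right)} + u{\left(1,y \right)}} \left(\left(-20\right) \left(-48\right)\right) = \sqrt{\left(-1\right) 0 + \left(1 - 9 + 1\right)} \left(\left(-20\right) \left(-48\right)\right) = \sqrt{0 - 7} \cdot 960 = \sqrt{-7} \cdot 960 = i \sqrt{7} \cdot 960 = 960 i \sqrt{7}$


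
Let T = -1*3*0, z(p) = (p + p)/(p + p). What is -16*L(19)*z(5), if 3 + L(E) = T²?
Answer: 48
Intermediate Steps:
z(p) = 1 (z(p) = (2*p)/((2*p)) = (2*p)*(1/(2*p)) = 1)
T = 0 (T = -3*0 = 0)
L(E) = -3 (L(E) = -3 + 0² = -3 + 0 = -3)
-16*L(19)*z(5) = -(-48) = -16*(-3) = 48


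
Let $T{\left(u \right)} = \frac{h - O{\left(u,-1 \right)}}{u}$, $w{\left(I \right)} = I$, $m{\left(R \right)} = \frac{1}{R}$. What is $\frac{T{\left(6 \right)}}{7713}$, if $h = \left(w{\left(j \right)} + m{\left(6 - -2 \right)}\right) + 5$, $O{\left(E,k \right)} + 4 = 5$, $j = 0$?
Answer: $\frac{11}{123408} \approx 8.9135 \cdot 10^{-5}$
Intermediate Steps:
$O{\left(E,k \right)} = 1$ ($O{\left(E,k \right)} = -4 + 5 = 1$)
$h = \frac{41}{8}$ ($h = \left(0 + \frac{1}{6 - -2}\right) + 5 = \left(0 + \frac{1}{6 + 2}\right) + 5 = \left(0 + \frac{1}{8}\right) + 5 = \frac{1}{8} + 5 = \frac{41}{8} \approx 5.125$)
$T{\left(u \right)} = \frac{33}{8 u}$ ($T{\left(u \right)} = \frac{\frac{41}{8} - 1}{u} = \frac{33}{8 u}$)
$\frac{T{\left(6 \right)}}{7713} = \frac{\frac{33}{8} \cdot \frac{1}{6}}{7713} = \frac{33}{8} \cdot \frac{1}{6} \cdot \frac{1}{7713} = \frac{11}{16} \cdot \frac{1}{7713} = \frac{11}{123408}$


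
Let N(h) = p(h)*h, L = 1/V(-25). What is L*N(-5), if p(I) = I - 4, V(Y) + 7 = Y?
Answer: -45/32 ≈ -1.4063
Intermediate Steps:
V(Y) = -7 + Y
p(I) = -4 + I
L = -1/32 (L = 1/(-7 - 25) = 1/(-32) = -1/32 ≈ -0.031250)
N(h) = h*(-4 + h) (N(h) = (-4 + h)*h = h*(-4 + h))
L*N(-5) = -(-5)*(-4 - 5)/32 = -(-5)*(-9)/32 = -1/32*45 = -45/32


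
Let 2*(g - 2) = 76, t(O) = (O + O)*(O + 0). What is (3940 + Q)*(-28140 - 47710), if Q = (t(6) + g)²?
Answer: -1250311400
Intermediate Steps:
t(O) = 2*O² (t(O) = (2*O)*O = 2*O²)
g = 40 (g = 2 + (½)*76 = 2 + 38 = 40)
Q = 12544 (Q = (2*6² + 40)² = (2*36 + 40)² = (72 + 40)² = 112² = 12544)
(3940 + Q)*(-28140 - 47710) = (3940 + 12544)*(-28140 - 47710) = 16484*(-75850) = -1250311400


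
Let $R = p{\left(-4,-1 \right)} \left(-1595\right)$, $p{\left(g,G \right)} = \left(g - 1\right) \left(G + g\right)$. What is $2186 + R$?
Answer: $-37689$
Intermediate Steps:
$p{\left(g,G \right)} = \left(-1 + g\right) \left(G + g\right)$
$R = -39875$ ($R = \left(\left(-4\right)^{2} - -1 - -4 - -4\right) \left(-1595\right) = \left(16 + 1 + 4 + 4\right) \left(-1595\right) = 25 \left(-1595\right) = -39875$)
$2186 + R = 2186 - 39875 = -37689$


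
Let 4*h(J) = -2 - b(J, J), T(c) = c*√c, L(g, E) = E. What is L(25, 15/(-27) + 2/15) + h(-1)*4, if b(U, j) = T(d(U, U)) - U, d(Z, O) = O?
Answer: -154/45 + I ≈ -3.4222 + 1.0*I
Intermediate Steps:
T(c) = c^(3/2)
b(U, j) = U^(3/2) - U
h(J) = -½ - J^(3/2)/4 + J/4 (h(J) = (-2 - (J^(3/2) - J))/4 = (-2 + (J - J^(3/2)))/4 = (-2 + J - J^(3/2))/4 = -½ - J^(3/2)/4 + J/4)
L(25, 15/(-27) + 2/15) + h(-1)*4 = (15/(-27) + 2/15) + (-½ - (-1)*I/4 + (¼)*(-1))*4 = (15*(-1/27) + 2*(1/15)) + (-½ - (-1)*I/4 - ¼)*4 = (-5/9 + 2/15) + (-½ + I/4 - ¼)*4 = -19/45 + (-¾ + I/4)*4 = -19/45 + (-3 + I) = -154/45 + I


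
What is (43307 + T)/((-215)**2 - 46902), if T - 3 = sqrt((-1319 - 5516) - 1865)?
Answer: -43310/677 - 10*I*sqrt(87)/677 ≈ -63.973 - 0.13778*I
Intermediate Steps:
T = 3 + 10*I*sqrt(87) (T = 3 + sqrt((-1319 - 5516) - 1865) = 3 + sqrt(-6835 - 1865) = 3 + sqrt(-8700) = 3 + 10*I*sqrt(87) ≈ 3.0 + 93.274*I)
(43307 + T)/((-215)**2 - 46902) = (43307 + (3 + 10*I*sqrt(87)))/((-215)**2 - 46902) = (43310 + 10*I*sqrt(87))/(46225 - 46902) = (43310 + 10*I*sqrt(87))/(-677) = (43310 + 10*I*sqrt(87))*(-1/677) = -43310/677 - 10*I*sqrt(87)/677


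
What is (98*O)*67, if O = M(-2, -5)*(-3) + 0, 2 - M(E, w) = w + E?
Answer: -177282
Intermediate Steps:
M(E, w) = 2 - E - w (M(E, w) = 2 - (w + E) = 2 - (E + w) = 2 + (-E - w) = 2 - E - w)
O = -27 (O = (2 - 1*(-2) - 1*(-5))*(-3) + 0 = (2 + 2 + 5)*(-3) + 0 = 9*(-3) + 0 = -27 + 0 = -27)
(98*O)*67 = (98*(-27))*67 = -2646*67 = -177282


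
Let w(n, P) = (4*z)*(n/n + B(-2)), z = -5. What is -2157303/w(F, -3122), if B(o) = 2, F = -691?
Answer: 719101/20 ≈ 35955.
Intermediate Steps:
w(n, P) = -60 (w(n, P) = (4*(-5))*(n/n + 2) = -20*(1 + 2) = -20*3 = -60)
-2157303/w(F, -3122) = -2157303/(-60) = -2157303*(-1/60) = 719101/20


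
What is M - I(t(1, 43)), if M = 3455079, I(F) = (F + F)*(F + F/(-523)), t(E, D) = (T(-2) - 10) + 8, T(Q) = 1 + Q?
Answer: 1806996921/523 ≈ 3.4551e+6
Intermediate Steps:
t(E, D) = -3 (t(E, D) = ((1 - 2) - 10) + 8 = (-1 - 10) + 8 = -11 + 8 = -3)
I(F) = 1044*F²/523 (I(F) = (2*F)*(F + F*(-1/523)) = (2*F)*(F - F/523) = (2*F)*(522*F/523) = 1044*F²/523)
M - I(t(1, 43)) = 3455079 - 1044*(-3)²/523 = 3455079 - 1044*9/523 = 3455079 - 1*9396/523 = 3455079 - 9396/523 = 1806996921/523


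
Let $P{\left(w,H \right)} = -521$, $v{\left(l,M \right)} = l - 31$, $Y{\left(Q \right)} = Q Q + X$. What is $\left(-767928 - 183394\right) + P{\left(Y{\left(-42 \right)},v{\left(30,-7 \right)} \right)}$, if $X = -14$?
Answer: $-951843$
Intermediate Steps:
$Y{\left(Q \right)} = -14 + Q^{2}$ ($Y{\left(Q \right)} = Q Q - 14 = Q^{2} - 14 = -14 + Q^{2}$)
$v{\left(l,M \right)} = -31 + l$
$\left(-767928 - 183394\right) + P{\left(Y{\left(-42 \right)},v{\left(30,-7 \right)} \right)} = \left(-767928 - 183394\right) - 521 = -951322 - 521 = -951843$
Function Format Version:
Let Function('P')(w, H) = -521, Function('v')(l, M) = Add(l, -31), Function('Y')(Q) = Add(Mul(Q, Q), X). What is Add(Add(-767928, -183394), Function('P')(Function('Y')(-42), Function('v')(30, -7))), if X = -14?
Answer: -951843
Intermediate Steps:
Function('Y')(Q) = Add(-14, Pow(Q, 2)) (Function('Y')(Q) = Add(Mul(Q, Q), -14) = Add(Pow(Q, 2), -14) = Add(-14, Pow(Q, 2)))
Function('v')(l, M) = Add(-31, l)
Add(Add(-767928, -183394), Function('P')(Function('Y')(-42), Function('v')(30, -7))) = Add(Add(-767928, -183394), -521) = Add(-951322, -521) = -951843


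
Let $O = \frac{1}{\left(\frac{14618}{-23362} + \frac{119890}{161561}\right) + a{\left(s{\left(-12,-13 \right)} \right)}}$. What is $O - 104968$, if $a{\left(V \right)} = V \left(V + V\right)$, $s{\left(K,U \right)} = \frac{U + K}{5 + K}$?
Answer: $- \frac{248748061974105103}{2369752252559} \approx -1.0497 \cdot 10^{5}$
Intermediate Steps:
$s{\left(K,U \right)} = \frac{K + U}{5 + K}$
$a{\left(V \right)} = 2 V^{2}$ ($a{\left(V \right)} = V 2 V = 2 V^{2}$)
$O = \frac{92472508009}{2369752252559}$ ($O = \frac{1}{\left(\frac{14618}{-23362} + \frac{119890}{161561}\right) + 2 \left(\frac{-12 - 13}{5 - 12}\right)^{2}} = \frac{1}{\left(14618 \left(- \frac{1}{23362}\right) + 119890 \cdot \frac{1}{161561}\right) + 2 \left(\frac{1}{-7} \left(-25\right)\right)^{2}} = \frac{1}{\left(- \frac{7309}{11681} + \frac{119890}{161561}\right) + 2 \left(\left(- \frac{1}{7}\right) \left(-25\right)\right)^{2}} = \frac{1}{\frac{219585741}{1887194041} + 2 \left(\frac{25}{7}\right)^{2}} = \frac{1}{\frac{219585741}{1887194041} + 2 \cdot \frac{625}{49}} = \frac{1}{\frac{219585741}{1887194041} + \frac{1250}{49}} = \frac{1}{\frac{2369752252559}{92472508009}} = \frac{92472508009}{2369752252559} \approx 0.039022$)
$O - 104968 = \frac{92472508009}{2369752252559} - 104968 = - \frac{248748061974105103}{2369752252559}$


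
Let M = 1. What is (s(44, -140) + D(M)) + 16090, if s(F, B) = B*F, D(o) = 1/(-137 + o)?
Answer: 1350479/136 ≈ 9930.0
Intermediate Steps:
(s(44, -140) + D(M)) + 16090 = (-140*44 + 1/(-137 + 1)) + 16090 = (-6160 + 1/(-136)) + 16090 = (-6160 - 1/136) + 16090 = -837761/136 + 16090 = 1350479/136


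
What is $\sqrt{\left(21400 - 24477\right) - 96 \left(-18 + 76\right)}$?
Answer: $i \sqrt{8645} \approx 92.979 i$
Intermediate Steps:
$\sqrt{\left(21400 - 24477\right) - 96 \left(-18 + 76\right)} = \sqrt{\left(21400 - 24477\right) - 5568} = \sqrt{-3077 - 5568} = \sqrt{-8645} = i \sqrt{8645}$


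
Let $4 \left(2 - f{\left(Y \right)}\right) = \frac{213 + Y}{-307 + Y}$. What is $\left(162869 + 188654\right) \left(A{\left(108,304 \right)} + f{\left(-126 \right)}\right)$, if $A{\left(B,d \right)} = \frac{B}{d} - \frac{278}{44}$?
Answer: $- \frac{248939097479}{180994} \approx -1.3754 \cdot 10^{6}$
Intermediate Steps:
$f{\left(Y \right)} = 2 - \frac{213 + Y}{4 \left(-307 + Y\right)}$ ($f{\left(Y \right)} = 2 - \frac{\left(213 + Y\right) \frac{1}{-307 + Y}}{4} = 2 - \frac{\frac{1}{-307 + Y} \left(213 + Y\right)}{4} = 2 - \frac{213 + Y}{4 \left(-307 + Y\right)}$)
$A{\left(B,d \right)} = - \frac{139}{22} + \frac{B}{d}$ ($A{\left(B,d \right)} = \frac{B}{d} - \frac{139}{22} = - \frac{139}{22} + \frac{B}{d}$)
$\left(162869 + 188654\right) \left(A{\left(108,304 \right)} + f{\left(-126 \right)}\right) = \left(162869 + 188654\right) \left(\left(- \frac{139}{22} + \frac{108}{304}\right) + \frac{-2669 + 7 \left(-126\right)}{4 \left(-307 - 126\right)}\right) = 351523 \left(\left(- \frac{139}{22} + 108 \cdot \frac{1}{304}\right) + \frac{-2669 - 882}{4 \left(-433\right)}\right) = 351523 \left(\left(- \frac{139}{22} + \frac{27}{76}\right) + \frac{1}{4} \left(- \frac{1}{433}\right) \left(-3551\right)\right) = 351523 \left(- \frac{4985}{836} + \frac{3551}{1732}\right) = 351523 \left(- \frac{708173}{180994}\right) = - \frac{248939097479}{180994}$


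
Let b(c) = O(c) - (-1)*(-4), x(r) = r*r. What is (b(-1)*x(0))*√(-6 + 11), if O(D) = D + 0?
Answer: 0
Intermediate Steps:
O(D) = D
x(r) = r²
b(c) = -4 + c (b(c) = c - (-1)*(-4) = c - 1*4 = c - 4 = -4 + c)
(b(-1)*x(0))*√(-6 + 11) = ((-4 - 1)*0²)*√(-6 + 11) = (-5*0)*√5 = 0*√5 = 0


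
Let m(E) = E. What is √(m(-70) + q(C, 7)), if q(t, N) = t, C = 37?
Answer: I*√33 ≈ 5.7446*I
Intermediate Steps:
√(m(-70) + q(C, 7)) = √(-70 + 37) = √(-33) = I*√33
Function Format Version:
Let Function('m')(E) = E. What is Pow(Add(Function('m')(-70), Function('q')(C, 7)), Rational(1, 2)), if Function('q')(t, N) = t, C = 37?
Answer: Mul(I, Pow(33, Rational(1, 2))) ≈ Mul(5.7446, I)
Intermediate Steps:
Pow(Add(Function('m')(-70), Function('q')(C, 7)), Rational(1, 2)) = Pow(Add(-70, 37), Rational(1, 2)) = Pow(-33, Rational(1, 2)) = Mul(I, Pow(33, Rational(1, 2)))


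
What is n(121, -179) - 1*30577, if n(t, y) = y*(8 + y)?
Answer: 32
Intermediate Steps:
n(121, -179) - 1*30577 = -179*(8 - 179) - 1*30577 = -179*(-171) - 30577 = 30609 - 30577 = 32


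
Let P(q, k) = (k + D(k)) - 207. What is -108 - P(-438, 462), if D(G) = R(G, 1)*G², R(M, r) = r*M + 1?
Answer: -98824935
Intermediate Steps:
R(M, r) = 1 + M*r (R(M, r) = M*r + 1 = 1 + M*r)
D(G) = G²*(1 + G) (D(G) = (1 + G*1)*G² = (1 + G)*G² = G²*(1 + G))
P(q, k) = -207 + k + k²*(1 + k) (P(q, k) = (k + k²*(1 + k)) - 207 = -207 + k + k²*(1 + k))
-108 - P(-438, 462) = -108 - (-207 + 462 + 462²*(1 + 462)) = -108 - (-207 + 462 + 213444*463) = -108 - (-207 + 462 + 98824572) = -108 - 1*98824827 = -108 - 98824827 = -98824935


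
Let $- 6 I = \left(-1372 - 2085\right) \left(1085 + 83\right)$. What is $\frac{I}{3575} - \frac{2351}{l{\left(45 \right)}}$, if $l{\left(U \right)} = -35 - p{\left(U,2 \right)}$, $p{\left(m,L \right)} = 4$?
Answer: $\frac{888471}{3575} \approx 248.52$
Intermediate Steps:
$I = \frac{2018888}{3}$ ($I = - \frac{\left(-1372 - 2085\right) \left(1085 + 83\right)}{6} = - \frac{\left(-3457\right) 1168}{6} = \left(- \frac{1}{6}\right) \left(-4037776\right) = \frac{2018888}{3} \approx 6.7296 \cdot 10^{5}$)
$l{\left(U \right)} = -39$ ($l{\left(U \right)} = -35 - 4 = -39$)
$\frac{I}{3575} - \frac{2351}{l{\left(45 \right)}} = \frac{2018888}{3 \cdot 3575} - \frac{2351}{-39} = \frac{2018888}{3} \cdot \frac{1}{3575} - - \frac{2351}{39} = \frac{2018888}{10725} + \frac{2351}{39} = \frac{888471}{3575}$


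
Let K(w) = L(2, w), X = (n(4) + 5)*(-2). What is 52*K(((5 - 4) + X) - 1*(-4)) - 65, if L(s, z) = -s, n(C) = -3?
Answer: -169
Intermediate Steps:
X = -4 (X = (-3 + 5)*(-2) = 2*(-2) = -4)
K(w) = -2 (K(w) = -1*2 = -2)
52*K(((5 - 4) + X) - 1*(-4)) - 65 = 52*(-2) - 65 = -104 - 65 = -169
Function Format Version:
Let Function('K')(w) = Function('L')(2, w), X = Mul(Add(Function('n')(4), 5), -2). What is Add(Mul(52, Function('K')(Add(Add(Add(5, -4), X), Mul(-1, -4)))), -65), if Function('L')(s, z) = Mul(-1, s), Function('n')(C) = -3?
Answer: -169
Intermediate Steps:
X = -4 (X = Mul(Add(-3, 5), -2) = Mul(2, -2) = -4)
Function('K')(w) = -2 (Function('K')(w) = Mul(-1, 2) = -2)
Add(Mul(52, Function('K')(Add(Add(Add(5, -4), X), Mul(-1, -4)))), -65) = Add(Mul(52, -2), -65) = Add(-104, -65) = -169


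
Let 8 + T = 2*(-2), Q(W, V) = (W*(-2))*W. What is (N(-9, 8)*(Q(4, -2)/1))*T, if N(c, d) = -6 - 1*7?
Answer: -4992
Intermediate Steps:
Q(W, V) = -2*W² (Q(W, V) = (-2*W)*W = -2*W²)
N(c, d) = -13 (N(c, d) = -6 - 7 = -13)
T = -12 (T = -8 + 2*(-2) = -8 - 4 = -12)
(N(-9, 8)*(Q(4, -2)/1))*T = -13*(-2*4²)/1*(-12) = -13*(-2*16)*(-12) = -(-416)*(-12) = -13*(-32)*(-12) = 416*(-12) = -4992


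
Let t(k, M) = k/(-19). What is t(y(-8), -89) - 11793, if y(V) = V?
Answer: -224059/19 ≈ -11793.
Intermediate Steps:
t(k, M) = -k/19 (t(k, M) = k*(-1/19) = -k/19)
t(y(-8), -89) - 11793 = -1/19*(-8) - 11793 = 8/19 - 11793 = -224059/19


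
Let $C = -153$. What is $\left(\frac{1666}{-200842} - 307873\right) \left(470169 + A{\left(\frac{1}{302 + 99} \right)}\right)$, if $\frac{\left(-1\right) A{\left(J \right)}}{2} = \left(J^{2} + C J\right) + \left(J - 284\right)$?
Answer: $- \frac{2340259069543880104474}{16147797221} \approx -1.4493 \cdot 10^{11}$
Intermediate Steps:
$A{\left(J \right)} = 568 - 2 J^{2} + 304 J$ ($A{\left(J \right)} = - 2 \left(\left(J^{2} - 153 J\right) + \left(J - 284\right)\right) = - 2 \left(\left(J^{2} - 153 J\right) + \left(-284 + J\right)\right) = - 2 \left(-284 + J^{2} - 152 J\right) = 568 - 2 J^{2} + 304 J$)
$\left(\frac{1666}{-200842} - 307873\right) \left(470169 + A{\left(\frac{1}{302 + 99} \right)}\right) = \left(\frac{1666}{-200842} - 307873\right) \left(470169 + \left(568 - 2 \left(\frac{1}{302 + 99}\right)^{2} + \frac{304}{302 + 99}\right)\right) = \left(1666 \left(- \frac{1}{200842}\right) - 307873\right) \left(470169 + \left(568 - 2 \left(\frac{1}{401}\right)^{2} + \frac{304}{401}\right)\right) = \left(- \frac{833}{100421} - 307873\right) \left(470169 + \left(568 - \frac{2}{160801} + 304 \cdot \frac{1}{401}\right)\right) = - \frac{30916915366 \left(470169 + \left(568 - \frac{2}{160801} + \frac{304}{401}\right)\right)}{100421} = - \frac{30916915366 \left(470169 + \frac{91456870}{160801}\right)}{100421} = \left(- \frac{30916915366}{100421}\right) \frac{75695102239}{160801} = - \frac{2340259069543880104474}{16147797221}$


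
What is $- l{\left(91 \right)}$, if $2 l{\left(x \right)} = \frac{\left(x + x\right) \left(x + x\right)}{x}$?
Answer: $-182$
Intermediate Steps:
$l{\left(x \right)} = 2 x$ ($l{\left(x \right)} = \frac{\left(x + x\right) \left(x + x\right) \frac{1}{x}}{2} = \frac{2 x 2 x \frac{1}{x}}{2} = \frac{4 x^{2} \frac{1}{x}}{2} = \frac{4 x}{2} = 2 x$)
$- l{\left(91 \right)} = - 2 \cdot 91 = \left(-1\right) 182 = -182$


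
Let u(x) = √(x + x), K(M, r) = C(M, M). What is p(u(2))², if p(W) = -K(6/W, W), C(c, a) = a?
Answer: 9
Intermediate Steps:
K(M, r) = M
u(x) = √2*√x (u(x) = √(2*x) = √2*√x)
p(W) = -6/W
p(u(2))² = (-6/(√2*√2))² = (-6/2)² = (-6*½)² = (-3)² = 9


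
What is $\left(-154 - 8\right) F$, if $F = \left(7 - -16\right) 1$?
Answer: $-3726$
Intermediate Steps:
$F = 23$ ($F = \left(7 + 16\right) 1 = 23 \cdot 1 = 23$)
$\left(-154 - 8\right) F = \left(-154 - 8\right) 23 = \left(-162\right) 23 = -3726$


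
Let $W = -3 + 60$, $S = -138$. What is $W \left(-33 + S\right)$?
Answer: $-9747$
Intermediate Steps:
$W = 57$
$W \left(-33 + S\right) = 57 \left(-33 - 138\right) = 57 \left(-171\right) = -9747$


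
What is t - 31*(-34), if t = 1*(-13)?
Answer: 1041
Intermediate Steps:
t = -13
t - 31*(-34) = -13 - 31*(-34) = -13 + 1054 = 1041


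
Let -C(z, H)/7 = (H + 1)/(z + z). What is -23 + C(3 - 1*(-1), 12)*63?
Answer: -5917/8 ≈ -739.63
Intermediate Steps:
C(z, H) = -7*(1 + H)/(2*z) (C(z, H) = -7*(H + 1)/(z + z) = -7*(1 + H)/(2*z))
-23 + C(3 - 1*(-1), 12)*63 = -23 + (7*(-1 - 1*12)/(2*(3 - 1*(-1))))*63 = -23 + (7*(-1 - 12)/(2*(3 + 1)))*63 = -23 + ((7/2)*(-13)/4)*63 = -23 + ((7/2)*(¼)*(-13))*63 = -23 - 91/8*63 = -23 - 5733/8 = -5917/8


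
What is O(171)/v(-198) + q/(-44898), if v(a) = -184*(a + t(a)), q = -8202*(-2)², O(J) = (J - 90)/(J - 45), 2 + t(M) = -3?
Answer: 408491093/559010032 ≈ 0.73074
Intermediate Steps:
t(M) = -5 (t(M) = -2 - 3 = -5)
O(J) = (-90 + J)/(-45 + J)
q = -32808 (q = -8202*4 = -32808)
v(a) = 920 - 184*a (v(a) = -184*(a - 5) = -184*(-5 + a) = 920 - 184*a)
O(171)/v(-198) + q/(-44898) = ((-90 + 171)/(-45 + 171))/(920 - 184*(-198)) - 32808/(-44898) = (81/126)/(920 + 36432) - 32808*(-1/44898) = ((1/126)*81)/37352 + 5468/7483 = (9/14)*(1/37352) + 5468/7483 = 9/522928 + 5468/7483 = 408491093/559010032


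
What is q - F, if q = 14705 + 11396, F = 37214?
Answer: -11113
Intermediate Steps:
q = 26101
q - F = 26101 - 1*37214 = 26101 - 37214 = -11113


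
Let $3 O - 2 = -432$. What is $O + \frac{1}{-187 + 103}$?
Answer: $- \frac{12041}{84} \approx -143.35$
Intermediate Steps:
$O = - \frac{430}{3}$ ($O = \frac{2}{3} + \frac{1}{3} \left(-432\right) = \frac{2}{3} - 144 = - \frac{430}{3} \approx -143.33$)
$O + \frac{1}{-187 + 103} = - \frac{430}{3} + \frac{1}{-187 + 103} = - \frac{430}{3} + \frac{1}{-84} = - \frac{430}{3} - \frac{1}{84} = - \frac{12041}{84}$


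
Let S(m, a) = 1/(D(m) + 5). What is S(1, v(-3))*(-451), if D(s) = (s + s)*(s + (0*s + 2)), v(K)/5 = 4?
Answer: -41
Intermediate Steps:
v(K) = 20 (v(K) = 5*4 = 20)
D(s) = 2*s*(2 + s) (D(s) = (2*s)*(s + (0 + 2)) = (2*s)*(s + 2) = (2*s)*(2 + s) = 2*s*(2 + s))
S(m, a) = 1/(5 + 2*m*(2 + m)) (S(m, a) = 1/(2*m*(2 + m) + 5) = 1/(5 + 2*m*(2 + m)))
S(1, v(-3))*(-451) = -451/(5 + 2*1*(2 + 1)) = -451/(5 + 2*1*3) = -451/(5 + 6) = -451/11 = (1/11)*(-451) = -41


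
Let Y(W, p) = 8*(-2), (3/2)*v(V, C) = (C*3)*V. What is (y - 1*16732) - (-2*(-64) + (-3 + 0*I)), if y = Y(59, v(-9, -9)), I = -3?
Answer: -16873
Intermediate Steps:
v(V, C) = 2*C*V (v(V, C) = 2*((C*3)*V)/3 = 2*((3*C)*V)/3 = 2*(3*C*V)/3 = 2*C*V)
Y(W, p) = -16
y = -16
(y - 1*16732) - (-2*(-64) + (-3 + 0*I)) = (-16 - 1*16732) - (-2*(-64) + (-3 + 0*(-3))) = (-16 - 16732) - (128 + (-3 + 0)) = -16748 - (128 - 3) = -16748 - 1*125 = -16748 - 125 = -16873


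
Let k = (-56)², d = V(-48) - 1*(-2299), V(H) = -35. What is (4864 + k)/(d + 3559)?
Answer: 8000/5823 ≈ 1.3739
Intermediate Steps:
d = 2264 (d = -35 - 1*(-2299) = -35 + 2299 = 2264)
k = 3136
(4864 + k)/(d + 3559) = (4864 + 3136)/(2264 + 3559) = 8000/5823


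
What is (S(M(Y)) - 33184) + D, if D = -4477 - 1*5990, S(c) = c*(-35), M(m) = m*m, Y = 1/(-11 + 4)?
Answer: -305562/7 ≈ -43652.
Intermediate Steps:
Y = -⅐ (Y = 1/(-7) = -⅐ ≈ -0.14286)
M(m) = m²
S(c) = -35*c
D = -10467 (D = -4477 - 5990 = -10467)
(S(M(Y)) - 33184) + D = (-35*(-⅐)² - 33184) - 10467 = (-35*1/49 - 33184) - 10467 = (-5/7 - 33184) - 10467 = -232293/7 - 10467 = -305562/7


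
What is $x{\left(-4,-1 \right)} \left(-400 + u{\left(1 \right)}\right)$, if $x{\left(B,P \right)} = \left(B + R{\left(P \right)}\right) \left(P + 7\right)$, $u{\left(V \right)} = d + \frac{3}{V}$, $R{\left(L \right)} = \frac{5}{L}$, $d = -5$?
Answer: $21708$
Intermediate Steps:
$u{\left(V \right)} = -5 + \frac{3}{V}$
$x{\left(B,P \right)} = \left(7 + P\right) \left(B + \frac{5}{P}\right)$ ($x{\left(B,P \right)} = \left(B + \frac{5}{P}\right) \left(P + 7\right) = \left(B + \frac{5}{P}\right) \left(7 + P\right) = \left(7 + P\right) \left(B + \frac{5}{P}\right)$)
$x{\left(-4,-1 \right)} \left(-400 + u{\left(1 \right)}\right) = \left(5 + 7 \left(-4\right) + \frac{35}{-1} - -4\right) \left(-400 - \left(5 - \frac{3}{1}\right)\right) = \left(5 - 28 + 35 \left(-1\right) + 4\right) \left(-400 + \left(-5 + 3 \cdot 1\right)\right) = \left(5 - 28 - 35 + 4\right) \left(-400 + \left(-5 + 3\right)\right) = - 54 \left(-400 - 2\right) = \left(-54\right) \left(-402\right) = 21708$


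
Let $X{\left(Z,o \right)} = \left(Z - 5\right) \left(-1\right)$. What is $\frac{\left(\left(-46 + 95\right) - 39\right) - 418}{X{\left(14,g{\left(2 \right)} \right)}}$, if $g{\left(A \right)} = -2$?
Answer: $\frac{136}{3} \approx 45.333$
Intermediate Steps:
$X{\left(Z,o \right)} = 5 - Z$ ($X{\left(Z,o \right)} = \left(-5 + Z\right) \left(-1\right) = 5 - Z$)
$\frac{\left(\left(-46 + 95\right) - 39\right) - 418}{X{\left(14,g{\left(2 \right)} \right)}} = \frac{\left(\left(-46 + 95\right) - 39\right) - 418}{5 - 14} = \frac{\left(49 - 39\right) - 418}{5 - 14} = \frac{10 - 418}{-9} = \left(-408\right) \left(- \frac{1}{9}\right) = \frac{136}{3}$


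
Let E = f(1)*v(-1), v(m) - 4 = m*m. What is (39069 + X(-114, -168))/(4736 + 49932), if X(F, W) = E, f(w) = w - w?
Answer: 39069/54668 ≈ 0.71466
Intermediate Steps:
f(w) = 0
v(m) = 4 + m**2 (v(m) = 4 + m*m = 4 + m**2)
E = 0 (E = 0*(4 + (-1)**2) = 0*(4 + 1) = 0*5 = 0)
X(F, W) = 0
(39069 + X(-114, -168))/(4736 + 49932) = (39069 + 0)/(4736 + 49932) = 39069/54668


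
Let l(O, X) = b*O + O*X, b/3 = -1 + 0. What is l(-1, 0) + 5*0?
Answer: 3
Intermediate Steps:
b = -3 (b = 3*(-1 + 0) = 3*(-1) = -3)
l(O, X) = -3*O + O*X
l(-1, 0) + 5*0 = -(-3 + 0) + 5*0 = -1*(-3) + 0 = 3 + 0 = 3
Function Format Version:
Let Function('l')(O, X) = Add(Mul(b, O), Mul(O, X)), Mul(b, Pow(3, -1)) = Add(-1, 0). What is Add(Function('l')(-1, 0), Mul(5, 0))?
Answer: 3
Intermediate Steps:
b = -3 (b = Mul(3, Add(-1, 0)) = Mul(3, -1) = -3)
Function('l')(O, X) = Add(Mul(-3, O), Mul(O, X))
Add(Function('l')(-1, 0), Mul(5, 0)) = Add(Mul(-1, Add(-3, 0)), Mul(5, 0)) = Add(Mul(-1, -3), 0) = Add(3, 0) = 3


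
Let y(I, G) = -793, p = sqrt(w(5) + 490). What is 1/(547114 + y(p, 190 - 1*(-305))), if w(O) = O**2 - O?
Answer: 1/546321 ≈ 1.8304e-6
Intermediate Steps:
p = sqrt(510) (p = sqrt(5*(-1 + 5) + 490) = sqrt(5*4 + 490) = sqrt(20 + 490) = sqrt(510) ≈ 22.583)
1/(547114 + y(p, 190 - 1*(-305))) = 1/(547114 - 793) = 1/546321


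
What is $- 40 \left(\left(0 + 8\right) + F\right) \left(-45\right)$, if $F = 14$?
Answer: $39600$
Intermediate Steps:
$- 40 \left(\left(0 + 8\right) + F\right) \left(-45\right) = - 40 \left(\left(0 + 8\right) + 14\right) \left(-45\right) = - 40 \left(8 + 14\right) \left(-45\right) = \left(-40\right) 22 \left(-45\right) = \left(-880\right) \left(-45\right) = 39600$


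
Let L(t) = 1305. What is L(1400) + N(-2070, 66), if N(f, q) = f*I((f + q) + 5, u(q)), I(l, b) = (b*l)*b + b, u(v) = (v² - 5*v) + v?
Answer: 69287411450385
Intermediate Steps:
u(v) = v² - 4*v
I(l, b) = b + l*b² (I(l, b) = l*b² + b = b + l*b²)
N(f, q) = f*q*(1 + q*(-4 + q)*(5 + f + q))*(-4 + q) (N(f, q) = f*((q*(-4 + q))*(1 + (q*(-4 + q))*((f + q) + 5))) = f*((q*(-4 + q))*(1 + (q*(-4 + q))*(5 + f + q))) = f*((q*(-4 + q))*(1 + q*(-4 + q)*(5 + f + q))) = f*(q*(1 + q*(-4 + q)*(5 + f + q))*(-4 + q)) = f*q*(1 + q*(-4 + q)*(5 + f + q))*(-4 + q))
L(1400) + N(-2070, 66) = 1305 - 2070*66*(1 + 66*(-4 + 66)*(5 - 2070 + 66))*(-4 + 66) = 1305 - 2070*66*(1 + 66*62*(-1999))*62 = 1305 - 2070*66*(1 - 8179908)*62 = 1305 - 2070*66*(-8179907)*62 = 1305 + 69287411449080 = 69287411450385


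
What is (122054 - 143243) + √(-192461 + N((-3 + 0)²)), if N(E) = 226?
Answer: -21189 + I*√192235 ≈ -21189.0 + 438.45*I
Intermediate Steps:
(122054 - 143243) + √(-192461 + N((-3 + 0)²)) = (122054 - 143243) + √(-192461 + 226) = -21189 + √(-192235) = -21189 + I*√192235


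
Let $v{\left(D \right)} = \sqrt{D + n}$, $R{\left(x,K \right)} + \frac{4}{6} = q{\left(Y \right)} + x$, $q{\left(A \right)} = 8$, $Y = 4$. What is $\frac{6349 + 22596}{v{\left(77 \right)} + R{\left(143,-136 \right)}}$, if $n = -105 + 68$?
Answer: $\frac{39162585}{203041} - \frac{521010 \sqrt{10}}{203041} \approx 184.77$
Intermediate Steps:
$R{\left(x,K \right)} = \frac{22}{3} + x$ ($R{\left(x,K \right)} = - \frac{2}{3} + \left(8 + x\right) = \frac{22}{3} + x$)
$n = -37$
$v{\left(D \right)} = \sqrt{-37 + D}$ ($v{\left(D \right)} = \sqrt{D - 37} = \sqrt{-37 + D}$)
$\frac{6349 + 22596}{v{\left(77 \right)} + R{\left(143,-136 \right)}} = \frac{6349 + 22596}{\sqrt{-37 + 77} + \left(\frac{22}{3} + 143\right)} = \frac{28945}{\sqrt{40} + \frac{451}{3}} = \frac{28945}{2 \sqrt{10} + \frac{451}{3}} = \frac{28945}{\frac{451}{3} + 2 \sqrt{10}}$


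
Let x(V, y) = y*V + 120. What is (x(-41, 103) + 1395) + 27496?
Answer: 24788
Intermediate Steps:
x(V, y) = 120 + V*y (x(V, y) = V*y + 120 = 120 + V*y)
(x(-41, 103) + 1395) + 27496 = ((120 - 41*103) + 1395) + 27496 = ((120 - 4223) + 1395) + 27496 = (-4103 + 1395) + 27496 = -2708 + 27496 = 24788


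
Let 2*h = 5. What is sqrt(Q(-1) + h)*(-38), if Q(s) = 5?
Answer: -19*sqrt(30) ≈ -104.07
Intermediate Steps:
h = 5/2 (h = (1/2)*5 = 5/2 ≈ 2.5000)
sqrt(Q(-1) + h)*(-38) = sqrt(5 + 5/2)*(-38) = sqrt(15/2)*(-38) = (sqrt(30)/2)*(-38) = -19*sqrt(30)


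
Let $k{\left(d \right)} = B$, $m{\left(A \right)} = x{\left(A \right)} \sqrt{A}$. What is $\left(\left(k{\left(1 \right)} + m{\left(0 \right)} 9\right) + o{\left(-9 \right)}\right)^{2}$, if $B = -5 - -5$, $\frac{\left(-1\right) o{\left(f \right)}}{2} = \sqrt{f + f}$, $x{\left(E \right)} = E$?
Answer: $-72$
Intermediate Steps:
$m{\left(A \right)} = A^{\frac{3}{2}}$ ($m{\left(A \right)} = A \sqrt{A} = A^{\frac{3}{2}}$)
$o{\left(f \right)} = - 2 \sqrt{2} \sqrt{f}$ ($o{\left(f \right)} = - 2 \sqrt{f + f} = - 2 \sqrt{2 f} = - 2 \sqrt{2} \sqrt{f}$)
$B = 0$ ($B = -5 + 5 = 0$)
$k{\left(d \right)} = 0$
$\left(\left(k{\left(1 \right)} + m{\left(0 \right)} 9\right) + o{\left(-9 \right)}\right)^{2} = \left(\left(0 + 0^{\frac{3}{2}} \cdot 9\right) - 2 \sqrt{2} \sqrt{-9}\right)^{2} = \left(\left(0 + 0 \cdot 9\right) - 2 \sqrt{2} \cdot 3 i\right)^{2} = \left(\left(0 + 0\right) - 6 i \sqrt{2}\right)^{2} = \left(0 - 6 i \sqrt{2}\right)^{2} = \left(- 6 i \sqrt{2}\right)^{2} = -72$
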